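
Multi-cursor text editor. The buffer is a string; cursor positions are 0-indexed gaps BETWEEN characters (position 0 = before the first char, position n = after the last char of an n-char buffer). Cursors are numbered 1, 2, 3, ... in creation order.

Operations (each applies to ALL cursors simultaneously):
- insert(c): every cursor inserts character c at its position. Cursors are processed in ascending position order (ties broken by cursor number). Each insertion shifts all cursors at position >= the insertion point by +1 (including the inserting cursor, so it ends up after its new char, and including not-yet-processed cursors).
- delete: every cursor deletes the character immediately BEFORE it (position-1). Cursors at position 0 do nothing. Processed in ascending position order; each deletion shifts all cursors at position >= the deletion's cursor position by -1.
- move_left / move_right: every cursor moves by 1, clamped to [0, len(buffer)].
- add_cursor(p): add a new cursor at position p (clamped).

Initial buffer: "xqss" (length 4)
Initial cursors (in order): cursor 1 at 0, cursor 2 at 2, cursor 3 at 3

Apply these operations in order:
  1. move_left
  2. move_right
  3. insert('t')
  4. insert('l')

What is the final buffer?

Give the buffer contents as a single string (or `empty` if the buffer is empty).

Answer: xtlqtlstls

Derivation:
After op 1 (move_left): buffer="xqss" (len 4), cursors c1@0 c2@1 c3@2, authorship ....
After op 2 (move_right): buffer="xqss" (len 4), cursors c1@1 c2@2 c3@3, authorship ....
After op 3 (insert('t')): buffer="xtqtsts" (len 7), cursors c1@2 c2@4 c3@6, authorship .1.2.3.
After op 4 (insert('l')): buffer="xtlqtlstls" (len 10), cursors c1@3 c2@6 c3@9, authorship .11.22.33.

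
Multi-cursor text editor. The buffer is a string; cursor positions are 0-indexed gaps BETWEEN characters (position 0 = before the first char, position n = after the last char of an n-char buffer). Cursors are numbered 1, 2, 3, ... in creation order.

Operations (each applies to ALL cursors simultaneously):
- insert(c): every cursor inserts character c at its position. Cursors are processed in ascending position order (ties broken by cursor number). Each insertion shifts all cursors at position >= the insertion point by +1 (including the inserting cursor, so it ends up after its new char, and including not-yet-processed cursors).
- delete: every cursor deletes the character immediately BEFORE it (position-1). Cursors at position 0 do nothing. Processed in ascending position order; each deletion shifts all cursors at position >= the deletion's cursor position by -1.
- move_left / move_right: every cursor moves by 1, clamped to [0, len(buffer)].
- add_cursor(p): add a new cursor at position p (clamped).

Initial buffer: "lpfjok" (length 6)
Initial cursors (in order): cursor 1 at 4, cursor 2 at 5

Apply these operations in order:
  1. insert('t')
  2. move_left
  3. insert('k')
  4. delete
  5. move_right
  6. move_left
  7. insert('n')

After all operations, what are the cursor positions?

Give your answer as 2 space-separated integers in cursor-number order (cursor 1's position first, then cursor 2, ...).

After op 1 (insert('t')): buffer="lpfjtotk" (len 8), cursors c1@5 c2@7, authorship ....1.2.
After op 2 (move_left): buffer="lpfjtotk" (len 8), cursors c1@4 c2@6, authorship ....1.2.
After op 3 (insert('k')): buffer="lpfjktoktk" (len 10), cursors c1@5 c2@8, authorship ....11.22.
After op 4 (delete): buffer="lpfjtotk" (len 8), cursors c1@4 c2@6, authorship ....1.2.
After op 5 (move_right): buffer="lpfjtotk" (len 8), cursors c1@5 c2@7, authorship ....1.2.
After op 6 (move_left): buffer="lpfjtotk" (len 8), cursors c1@4 c2@6, authorship ....1.2.
After op 7 (insert('n')): buffer="lpfjntontk" (len 10), cursors c1@5 c2@8, authorship ....11.22.

Answer: 5 8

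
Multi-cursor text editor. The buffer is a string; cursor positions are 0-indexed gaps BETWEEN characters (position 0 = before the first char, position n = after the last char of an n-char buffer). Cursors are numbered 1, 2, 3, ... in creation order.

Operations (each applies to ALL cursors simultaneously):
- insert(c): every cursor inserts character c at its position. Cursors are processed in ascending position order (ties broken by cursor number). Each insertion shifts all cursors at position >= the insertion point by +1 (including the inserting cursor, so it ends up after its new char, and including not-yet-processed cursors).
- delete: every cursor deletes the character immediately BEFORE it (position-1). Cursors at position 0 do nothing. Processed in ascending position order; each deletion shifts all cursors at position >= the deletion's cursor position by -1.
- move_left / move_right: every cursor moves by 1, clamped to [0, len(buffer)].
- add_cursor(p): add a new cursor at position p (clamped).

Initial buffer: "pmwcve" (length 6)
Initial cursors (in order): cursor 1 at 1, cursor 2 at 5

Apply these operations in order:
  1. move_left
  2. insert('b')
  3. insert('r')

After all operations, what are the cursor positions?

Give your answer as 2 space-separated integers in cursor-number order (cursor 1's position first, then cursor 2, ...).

After op 1 (move_left): buffer="pmwcve" (len 6), cursors c1@0 c2@4, authorship ......
After op 2 (insert('b')): buffer="bpmwcbve" (len 8), cursors c1@1 c2@6, authorship 1....2..
After op 3 (insert('r')): buffer="brpmwcbrve" (len 10), cursors c1@2 c2@8, authorship 11....22..

Answer: 2 8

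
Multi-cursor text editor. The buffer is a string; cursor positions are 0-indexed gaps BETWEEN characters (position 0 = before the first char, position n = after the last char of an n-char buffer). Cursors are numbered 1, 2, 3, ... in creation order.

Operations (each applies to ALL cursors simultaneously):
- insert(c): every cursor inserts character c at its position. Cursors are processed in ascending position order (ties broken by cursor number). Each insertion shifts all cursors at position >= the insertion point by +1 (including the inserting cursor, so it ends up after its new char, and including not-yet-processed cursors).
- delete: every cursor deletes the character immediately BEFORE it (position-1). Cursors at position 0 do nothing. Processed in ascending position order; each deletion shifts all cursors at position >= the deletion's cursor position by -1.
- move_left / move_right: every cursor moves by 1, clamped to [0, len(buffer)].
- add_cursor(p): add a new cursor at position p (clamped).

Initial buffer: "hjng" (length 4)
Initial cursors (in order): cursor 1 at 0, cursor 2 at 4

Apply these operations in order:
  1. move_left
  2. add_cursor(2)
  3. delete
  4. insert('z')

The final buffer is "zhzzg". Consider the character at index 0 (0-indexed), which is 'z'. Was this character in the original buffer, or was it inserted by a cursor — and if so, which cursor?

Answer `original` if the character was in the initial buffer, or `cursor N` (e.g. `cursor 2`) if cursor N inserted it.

Answer: cursor 1

Derivation:
After op 1 (move_left): buffer="hjng" (len 4), cursors c1@0 c2@3, authorship ....
After op 2 (add_cursor(2)): buffer="hjng" (len 4), cursors c1@0 c3@2 c2@3, authorship ....
After op 3 (delete): buffer="hg" (len 2), cursors c1@0 c2@1 c3@1, authorship ..
After op 4 (insert('z')): buffer="zhzzg" (len 5), cursors c1@1 c2@4 c3@4, authorship 1.23.
Authorship (.=original, N=cursor N): 1 . 2 3 .
Index 0: author = 1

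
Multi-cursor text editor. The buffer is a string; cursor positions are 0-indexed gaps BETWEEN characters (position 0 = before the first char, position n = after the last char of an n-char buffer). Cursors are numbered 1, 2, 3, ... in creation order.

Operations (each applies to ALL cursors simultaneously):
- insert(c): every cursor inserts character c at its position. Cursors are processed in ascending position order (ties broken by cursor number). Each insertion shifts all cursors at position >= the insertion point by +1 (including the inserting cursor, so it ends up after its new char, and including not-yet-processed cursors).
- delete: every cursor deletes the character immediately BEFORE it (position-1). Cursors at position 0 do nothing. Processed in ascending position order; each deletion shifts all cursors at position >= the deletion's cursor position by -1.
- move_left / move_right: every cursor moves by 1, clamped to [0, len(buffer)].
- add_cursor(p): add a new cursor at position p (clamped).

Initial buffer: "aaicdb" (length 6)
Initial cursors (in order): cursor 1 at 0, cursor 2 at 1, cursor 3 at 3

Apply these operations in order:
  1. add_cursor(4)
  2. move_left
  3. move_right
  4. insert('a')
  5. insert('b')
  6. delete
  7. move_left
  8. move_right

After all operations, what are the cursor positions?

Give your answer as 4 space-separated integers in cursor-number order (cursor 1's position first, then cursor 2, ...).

After op 1 (add_cursor(4)): buffer="aaicdb" (len 6), cursors c1@0 c2@1 c3@3 c4@4, authorship ......
After op 2 (move_left): buffer="aaicdb" (len 6), cursors c1@0 c2@0 c3@2 c4@3, authorship ......
After op 3 (move_right): buffer="aaicdb" (len 6), cursors c1@1 c2@1 c3@3 c4@4, authorship ......
After op 4 (insert('a')): buffer="aaaaiacadb" (len 10), cursors c1@3 c2@3 c3@6 c4@8, authorship .12..3.4..
After op 5 (insert('b')): buffer="aaabbaiabcabdb" (len 14), cursors c1@5 c2@5 c3@9 c4@12, authorship .1212..33.44..
After op 6 (delete): buffer="aaaaiacadb" (len 10), cursors c1@3 c2@3 c3@6 c4@8, authorship .12..3.4..
After op 7 (move_left): buffer="aaaaiacadb" (len 10), cursors c1@2 c2@2 c3@5 c4@7, authorship .12..3.4..
After op 8 (move_right): buffer="aaaaiacadb" (len 10), cursors c1@3 c2@3 c3@6 c4@8, authorship .12..3.4..

Answer: 3 3 6 8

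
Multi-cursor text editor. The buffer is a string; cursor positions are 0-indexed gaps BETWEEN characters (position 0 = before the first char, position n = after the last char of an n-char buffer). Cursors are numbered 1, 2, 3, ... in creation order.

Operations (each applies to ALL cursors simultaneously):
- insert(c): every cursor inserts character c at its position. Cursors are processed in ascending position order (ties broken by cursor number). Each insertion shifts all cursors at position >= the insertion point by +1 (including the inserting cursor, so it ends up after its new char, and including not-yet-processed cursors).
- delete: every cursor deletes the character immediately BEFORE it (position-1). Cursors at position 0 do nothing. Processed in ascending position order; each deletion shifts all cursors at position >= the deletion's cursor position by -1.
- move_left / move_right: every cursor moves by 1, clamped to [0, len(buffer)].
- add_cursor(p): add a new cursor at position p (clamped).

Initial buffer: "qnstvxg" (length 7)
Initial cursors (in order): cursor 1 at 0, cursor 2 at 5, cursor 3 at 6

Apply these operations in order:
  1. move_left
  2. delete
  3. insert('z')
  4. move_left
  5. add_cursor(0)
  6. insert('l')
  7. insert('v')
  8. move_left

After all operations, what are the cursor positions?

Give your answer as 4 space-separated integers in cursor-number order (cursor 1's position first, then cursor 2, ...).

After op 1 (move_left): buffer="qnstvxg" (len 7), cursors c1@0 c2@4 c3@5, authorship .......
After op 2 (delete): buffer="qnsxg" (len 5), cursors c1@0 c2@3 c3@3, authorship .....
After op 3 (insert('z')): buffer="zqnszzxg" (len 8), cursors c1@1 c2@6 c3@6, authorship 1...23..
After op 4 (move_left): buffer="zqnszzxg" (len 8), cursors c1@0 c2@5 c3@5, authorship 1...23..
After op 5 (add_cursor(0)): buffer="zqnszzxg" (len 8), cursors c1@0 c4@0 c2@5 c3@5, authorship 1...23..
After op 6 (insert('l')): buffer="llzqnszllzxg" (len 12), cursors c1@2 c4@2 c2@9 c3@9, authorship 141...2233..
After op 7 (insert('v')): buffer="llvvzqnszllvvzxg" (len 16), cursors c1@4 c4@4 c2@13 c3@13, authorship 14141...223233..
After op 8 (move_left): buffer="llvvzqnszllvvzxg" (len 16), cursors c1@3 c4@3 c2@12 c3@12, authorship 14141...223233..

Answer: 3 12 12 3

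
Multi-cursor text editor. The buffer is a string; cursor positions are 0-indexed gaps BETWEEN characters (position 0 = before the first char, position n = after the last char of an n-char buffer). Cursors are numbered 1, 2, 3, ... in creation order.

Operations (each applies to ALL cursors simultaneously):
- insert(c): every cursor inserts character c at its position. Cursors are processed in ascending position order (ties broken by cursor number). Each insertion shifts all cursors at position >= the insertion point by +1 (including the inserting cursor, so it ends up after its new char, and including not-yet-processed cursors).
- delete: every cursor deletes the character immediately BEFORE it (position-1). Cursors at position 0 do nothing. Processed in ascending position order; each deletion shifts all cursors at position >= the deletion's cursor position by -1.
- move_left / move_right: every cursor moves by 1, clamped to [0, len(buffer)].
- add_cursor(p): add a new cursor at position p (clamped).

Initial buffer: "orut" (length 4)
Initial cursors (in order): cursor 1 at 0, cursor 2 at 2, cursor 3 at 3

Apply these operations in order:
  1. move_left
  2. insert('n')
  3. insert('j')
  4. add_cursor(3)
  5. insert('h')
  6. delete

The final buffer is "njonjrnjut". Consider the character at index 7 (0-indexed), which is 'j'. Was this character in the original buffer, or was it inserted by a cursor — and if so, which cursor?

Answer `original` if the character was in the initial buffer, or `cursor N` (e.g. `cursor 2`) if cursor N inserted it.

After op 1 (move_left): buffer="orut" (len 4), cursors c1@0 c2@1 c3@2, authorship ....
After op 2 (insert('n')): buffer="nonrnut" (len 7), cursors c1@1 c2@3 c3@5, authorship 1.2.3..
After op 3 (insert('j')): buffer="njonjrnjut" (len 10), cursors c1@2 c2@5 c3@8, authorship 11.22.33..
After op 4 (add_cursor(3)): buffer="njonjrnjut" (len 10), cursors c1@2 c4@3 c2@5 c3@8, authorship 11.22.33..
After op 5 (insert('h')): buffer="njhohnjhrnjhut" (len 14), cursors c1@3 c4@5 c2@8 c3@12, authorship 111.4222.333..
After op 6 (delete): buffer="njonjrnjut" (len 10), cursors c1@2 c4@3 c2@5 c3@8, authorship 11.22.33..
Authorship (.=original, N=cursor N): 1 1 . 2 2 . 3 3 . .
Index 7: author = 3

Answer: cursor 3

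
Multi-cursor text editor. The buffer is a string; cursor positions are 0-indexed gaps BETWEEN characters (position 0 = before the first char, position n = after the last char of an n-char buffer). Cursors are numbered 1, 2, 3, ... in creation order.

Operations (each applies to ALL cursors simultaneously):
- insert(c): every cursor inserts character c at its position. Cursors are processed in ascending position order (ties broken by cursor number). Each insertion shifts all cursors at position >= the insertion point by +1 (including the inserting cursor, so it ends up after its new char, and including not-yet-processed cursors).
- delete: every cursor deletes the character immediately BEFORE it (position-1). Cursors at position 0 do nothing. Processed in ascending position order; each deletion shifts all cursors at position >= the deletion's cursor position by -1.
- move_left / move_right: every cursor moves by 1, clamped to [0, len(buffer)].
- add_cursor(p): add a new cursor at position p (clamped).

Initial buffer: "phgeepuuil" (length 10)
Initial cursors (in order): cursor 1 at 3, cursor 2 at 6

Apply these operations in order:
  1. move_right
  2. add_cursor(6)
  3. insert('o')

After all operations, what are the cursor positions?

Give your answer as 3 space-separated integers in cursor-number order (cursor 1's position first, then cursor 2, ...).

Answer: 5 10 8

Derivation:
After op 1 (move_right): buffer="phgeepuuil" (len 10), cursors c1@4 c2@7, authorship ..........
After op 2 (add_cursor(6)): buffer="phgeepuuil" (len 10), cursors c1@4 c3@6 c2@7, authorship ..........
After op 3 (insert('o')): buffer="phgeoepououil" (len 13), cursors c1@5 c3@8 c2@10, authorship ....1..3.2...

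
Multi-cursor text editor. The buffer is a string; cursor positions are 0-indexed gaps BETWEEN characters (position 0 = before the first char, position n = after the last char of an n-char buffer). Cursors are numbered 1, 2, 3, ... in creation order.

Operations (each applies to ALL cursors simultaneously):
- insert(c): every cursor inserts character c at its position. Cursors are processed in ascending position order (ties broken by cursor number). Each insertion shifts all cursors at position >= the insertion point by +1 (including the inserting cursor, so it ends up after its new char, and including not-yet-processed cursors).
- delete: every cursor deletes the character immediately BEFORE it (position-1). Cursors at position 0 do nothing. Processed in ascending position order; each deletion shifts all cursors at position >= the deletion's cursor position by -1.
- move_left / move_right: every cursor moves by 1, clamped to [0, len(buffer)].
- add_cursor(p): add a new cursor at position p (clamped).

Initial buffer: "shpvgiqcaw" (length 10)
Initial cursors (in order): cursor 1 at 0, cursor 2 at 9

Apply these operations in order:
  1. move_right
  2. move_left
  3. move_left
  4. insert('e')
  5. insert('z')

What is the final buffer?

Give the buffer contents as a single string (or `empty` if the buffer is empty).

After op 1 (move_right): buffer="shpvgiqcaw" (len 10), cursors c1@1 c2@10, authorship ..........
After op 2 (move_left): buffer="shpvgiqcaw" (len 10), cursors c1@0 c2@9, authorship ..........
After op 3 (move_left): buffer="shpvgiqcaw" (len 10), cursors c1@0 c2@8, authorship ..........
After op 4 (insert('e')): buffer="eshpvgiqceaw" (len 12), cursors c1@1 c2@10, authorship 1........2..
After op 5 (insert('z')): buffer="ezshpvgiqcezaw" (len 14), cursors c1@2 c2@12, authorship 11........22..

Answer: ezshpvgiqcezaw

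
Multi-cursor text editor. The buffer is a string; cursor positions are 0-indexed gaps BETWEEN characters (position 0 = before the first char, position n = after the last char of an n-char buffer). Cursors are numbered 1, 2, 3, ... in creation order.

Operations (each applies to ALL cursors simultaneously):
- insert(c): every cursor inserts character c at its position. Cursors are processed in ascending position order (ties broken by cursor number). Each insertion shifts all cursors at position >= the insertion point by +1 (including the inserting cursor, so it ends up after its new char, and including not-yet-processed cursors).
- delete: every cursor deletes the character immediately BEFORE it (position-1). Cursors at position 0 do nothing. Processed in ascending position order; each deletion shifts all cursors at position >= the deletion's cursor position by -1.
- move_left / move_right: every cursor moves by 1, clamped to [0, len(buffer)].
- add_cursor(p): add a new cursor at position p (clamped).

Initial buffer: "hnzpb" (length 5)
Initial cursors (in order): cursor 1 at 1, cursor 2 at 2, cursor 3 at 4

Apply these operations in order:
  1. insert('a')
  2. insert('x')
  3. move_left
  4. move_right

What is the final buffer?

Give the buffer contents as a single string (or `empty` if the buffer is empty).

Answer: haxnaxzpaxb

Derivation:
After op 1 (insert('a')): buffer="hanazpab" (len 8), cursors c1@2 c2@4 c3@7, authorship .1.2..3.
After op 2 (insert('x')): buffer="haxnaxzpaxb" (len 11), cursors c1@3 c2@6 c3@10, authorship .11.22..33.
After op 3 (move_left): buffer="haxnaxzpaxb" (len 11), cursors c1@2 c2@5 c3@9, authorship .11.22..33.
After op 4 (move_right): buffer="haxnaxzpaxb" (len 11), cursors c1@3 c2@6 c3@10, authorship .11.22..33.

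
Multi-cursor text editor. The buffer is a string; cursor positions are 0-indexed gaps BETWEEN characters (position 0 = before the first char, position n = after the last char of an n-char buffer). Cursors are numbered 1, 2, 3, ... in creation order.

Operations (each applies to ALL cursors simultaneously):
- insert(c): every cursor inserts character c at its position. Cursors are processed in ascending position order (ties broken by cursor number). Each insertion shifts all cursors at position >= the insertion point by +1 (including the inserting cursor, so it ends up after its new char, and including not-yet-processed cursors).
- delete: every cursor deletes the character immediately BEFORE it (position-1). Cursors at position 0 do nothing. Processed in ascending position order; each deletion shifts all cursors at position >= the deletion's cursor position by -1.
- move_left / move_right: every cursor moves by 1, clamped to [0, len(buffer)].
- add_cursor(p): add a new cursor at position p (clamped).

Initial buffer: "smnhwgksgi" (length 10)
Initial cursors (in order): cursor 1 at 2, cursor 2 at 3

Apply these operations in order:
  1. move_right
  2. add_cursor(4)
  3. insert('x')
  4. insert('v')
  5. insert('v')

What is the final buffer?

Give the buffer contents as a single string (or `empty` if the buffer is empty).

After op 1 (move_right): buffer="smnhwgksgi" (len 10), cursors c1@3 c2@4, authorship ..........
After op 2 (add_cursor(4)): buffer="smnhwgksgi" (len 10), cursors c1@3 c2@4 c3@4, authorship ..........
After op 3 (insert('x')): buffer="smnxhxxwgksgi" (len 13), cursors c1@4 c2@7 c3@7, authorship ...1.23......
After op 4 (insert('v')): buffer="smnxvhxxvvwgksgi" (len 16), cursors c1@5 c2@10 c3@10, authorship ...11.2323......
After op 5 (insert('v')): buffer="smnxvvhxxvvvvwgksgi" (len 19), cursors c1@6 c2@13 c3@13, authorship ...111.232323......

Answer: smnxvvhxxvvvvwgksgi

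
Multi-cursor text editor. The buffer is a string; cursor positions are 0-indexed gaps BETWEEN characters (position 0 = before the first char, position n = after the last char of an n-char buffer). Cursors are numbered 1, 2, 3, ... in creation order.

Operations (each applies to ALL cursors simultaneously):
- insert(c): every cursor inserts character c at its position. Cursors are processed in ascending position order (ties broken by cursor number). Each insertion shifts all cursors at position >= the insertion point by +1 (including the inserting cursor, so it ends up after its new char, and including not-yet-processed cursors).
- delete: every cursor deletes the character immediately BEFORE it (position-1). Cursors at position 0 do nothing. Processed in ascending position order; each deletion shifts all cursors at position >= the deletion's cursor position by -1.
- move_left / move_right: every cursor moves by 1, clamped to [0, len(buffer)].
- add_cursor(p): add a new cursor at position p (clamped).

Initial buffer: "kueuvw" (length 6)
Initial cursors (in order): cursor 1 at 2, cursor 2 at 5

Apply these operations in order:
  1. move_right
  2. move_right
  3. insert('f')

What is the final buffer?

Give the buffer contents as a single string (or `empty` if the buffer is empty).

Answer: kueufvwf

Derivation:
After op 1 (move_right): buffer="kueuvw" (len 6), cursors c1@3 c2@6, authorship ......
After op 2 (move_right): buffer="kueuvw" (len 6), cursors c1@4 c2@6, authorship ......
After op 3 (insert('f')): buffer="kueufvwf" (len 8), cursors c1@5 c2@8, authorship ....1..2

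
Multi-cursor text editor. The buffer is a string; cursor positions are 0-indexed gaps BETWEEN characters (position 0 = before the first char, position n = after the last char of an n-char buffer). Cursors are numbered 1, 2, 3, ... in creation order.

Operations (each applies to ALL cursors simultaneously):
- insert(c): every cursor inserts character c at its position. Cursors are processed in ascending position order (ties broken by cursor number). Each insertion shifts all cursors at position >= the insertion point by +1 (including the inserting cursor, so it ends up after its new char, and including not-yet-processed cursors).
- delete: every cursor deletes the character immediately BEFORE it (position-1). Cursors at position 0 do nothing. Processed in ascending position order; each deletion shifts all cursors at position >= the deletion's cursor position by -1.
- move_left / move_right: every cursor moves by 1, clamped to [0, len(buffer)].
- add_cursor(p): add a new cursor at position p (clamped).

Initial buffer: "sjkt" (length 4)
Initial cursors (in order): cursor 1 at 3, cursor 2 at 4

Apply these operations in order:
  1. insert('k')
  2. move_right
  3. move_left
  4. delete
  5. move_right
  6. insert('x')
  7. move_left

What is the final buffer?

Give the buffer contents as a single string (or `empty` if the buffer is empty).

Answer: sjkkxx

Derivation:
After op 1 (insert('k')): buffer="sjkktk" (len 6), cursors c1@4 c2@6, authorship ...1.2
After op 2 (move_right): buffer="sjkktk" (len 6), cursors c1@5 c2@6, authorship ...1.2
After op 3 (move_left): buffer="sjkktk" (len 6), cursors c1@4 c2@5, authorship ...1.2
After op 4 (delete): buffer="sjkk" (len 4), cursors c1@3 c2@3, authorship ...2
After op 5 (move_right): buffer="sjkk" (len 4), cursors c1@4 c2@4, authorship ...2
After op 6 (insert('x')): buffer="sjkkxx" (len 6), cursors c1@6 c2@6, authorship ...212
After op 7 (move_left): buffer="sjkkxx" (len 6), cursors c1@5 c2@5, authorship ...212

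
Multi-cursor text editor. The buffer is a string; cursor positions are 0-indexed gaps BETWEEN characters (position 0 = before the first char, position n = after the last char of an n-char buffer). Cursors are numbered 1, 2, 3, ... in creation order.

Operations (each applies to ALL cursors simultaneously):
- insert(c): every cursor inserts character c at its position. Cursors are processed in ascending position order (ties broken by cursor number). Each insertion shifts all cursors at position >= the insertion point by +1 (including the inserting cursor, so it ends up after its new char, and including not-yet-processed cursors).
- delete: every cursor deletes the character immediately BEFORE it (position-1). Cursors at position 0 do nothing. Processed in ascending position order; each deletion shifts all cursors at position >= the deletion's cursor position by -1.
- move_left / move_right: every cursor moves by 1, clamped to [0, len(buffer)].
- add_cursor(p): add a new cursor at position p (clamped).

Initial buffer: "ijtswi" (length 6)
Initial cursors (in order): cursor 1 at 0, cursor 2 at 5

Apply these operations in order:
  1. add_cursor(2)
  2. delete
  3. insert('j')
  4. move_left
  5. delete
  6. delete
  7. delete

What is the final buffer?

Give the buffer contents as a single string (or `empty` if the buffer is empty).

Answer: ji

Derivation:
After op 1 (add_cursor(2)): buffer="ijtswi" (len 6), cursors c1@0 c3@2 c2@5, authorship ......
After op 2 (delete): buffer="itsi" (len 4), cursors c1@0 c3@1 c2@3, authorship ....
After op 3 (insert('j')): buffer="jijtsji" (len 7), cursors c1@1 c3@3 c2@6, authorship 1.3..2.
After op 4 (move_left): buffer="jijtsji" (len 7), cursors c1@0 c3@2 c2@5, authorship 1.3..2.
After op 5 (delete): buffer="jjtji" (len 5), cursors c1@0 c3@1 c2@3, authorship 13.2.
After op 6 (delete): buffer="jji" (len 3), cursors c1@0 c3@0 c2@1, authorship 32.
After op 7 (delete): buffer="ji" (len 2), cursors c1@0 c2@0 c3@0, authorship 2.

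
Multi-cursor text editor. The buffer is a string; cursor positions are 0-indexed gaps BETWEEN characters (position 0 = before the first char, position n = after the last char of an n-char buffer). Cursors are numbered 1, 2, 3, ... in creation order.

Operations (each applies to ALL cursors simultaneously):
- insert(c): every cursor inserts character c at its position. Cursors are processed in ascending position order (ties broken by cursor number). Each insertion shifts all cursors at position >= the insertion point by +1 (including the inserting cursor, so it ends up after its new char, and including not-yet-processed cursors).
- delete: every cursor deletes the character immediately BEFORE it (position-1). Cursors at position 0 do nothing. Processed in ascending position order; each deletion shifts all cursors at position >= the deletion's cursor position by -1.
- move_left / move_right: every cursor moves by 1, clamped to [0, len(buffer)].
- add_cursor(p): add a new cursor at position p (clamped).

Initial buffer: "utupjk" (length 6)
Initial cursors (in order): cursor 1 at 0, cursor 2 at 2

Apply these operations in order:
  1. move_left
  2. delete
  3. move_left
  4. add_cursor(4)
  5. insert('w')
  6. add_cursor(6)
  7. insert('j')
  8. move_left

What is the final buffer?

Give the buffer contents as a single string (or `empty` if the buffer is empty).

Answer: wwjjtupjjwjk

Derivation:
After op 1 (move_left): buffer="utupjk" (len 6), cursors c1@0 c2@1, authorship ......
After op 2 (delete): buffer="tupjk" (len 5), cursors c1@0 c2@0, authorship .....
After op 3 (move_left): buffer="tupjk" (len 5), cursors c1@0 c2@0, authorship .....
After op 4 (add_cursor(4)): buffer="tupjk" (len 5), cursors c1@0 c2@0 c3@4, authorship .....
After op 5 (insert('w')): buffer="wwtupjwk" (len 8), cursors c1@2 c2@2 c3@7, authorship 12....3.
After op 6 (add_cursor(6)): buffer="wwtupjwk" (len 8), cursors c1@2 c2@2 c4@6 c3@7, authorship 12....3.
After op 7 (insert('j')): buffer="wwjjtupjjwjk" (len 12), cursors c1@4 c2@4 c4@9 c3@11, authorship 1212....433.
After op 8 (move_left): buffer="wwjjtupjjwjk" (len 12), cursors c1@3 c2@3 c4@8 c3@10, authorship 1212....433.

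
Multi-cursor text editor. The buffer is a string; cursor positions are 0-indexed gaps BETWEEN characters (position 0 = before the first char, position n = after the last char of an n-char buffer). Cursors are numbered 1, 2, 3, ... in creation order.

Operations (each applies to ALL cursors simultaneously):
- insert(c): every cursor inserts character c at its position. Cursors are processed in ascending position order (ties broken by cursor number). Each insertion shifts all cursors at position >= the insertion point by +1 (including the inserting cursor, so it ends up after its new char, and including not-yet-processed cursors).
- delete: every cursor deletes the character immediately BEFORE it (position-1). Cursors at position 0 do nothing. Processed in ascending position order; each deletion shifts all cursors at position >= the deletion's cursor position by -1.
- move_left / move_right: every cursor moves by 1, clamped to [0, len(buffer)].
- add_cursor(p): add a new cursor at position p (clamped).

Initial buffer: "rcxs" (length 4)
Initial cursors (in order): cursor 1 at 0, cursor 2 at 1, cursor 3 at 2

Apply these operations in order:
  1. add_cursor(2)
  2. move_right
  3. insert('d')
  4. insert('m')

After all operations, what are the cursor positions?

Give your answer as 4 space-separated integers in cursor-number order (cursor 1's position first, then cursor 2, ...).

After op 1 (add_cursor(2)): buffer="rcxs" (len 4), cursors c1@0 c2@1 c3@2 c4@2, authorship ....
After op 2 (move_right): buffer="rcxs" (len 4), cursors c1@1 c2@2 c3@3 c4@3, authorship ....
After op 3 (insert('d')): buffer="rdcdxdds" (len 8), cursors c1@2 c2@4 c3@7 c4@7, authorship .1.2.34.
After op 4 (insert('m')): buffer="rdmcdmxddmms" (len 12), cursors c1@3 c2@6 c3@11 c4@11, authorship .11.22.3434.

Answer: 3 6 11 11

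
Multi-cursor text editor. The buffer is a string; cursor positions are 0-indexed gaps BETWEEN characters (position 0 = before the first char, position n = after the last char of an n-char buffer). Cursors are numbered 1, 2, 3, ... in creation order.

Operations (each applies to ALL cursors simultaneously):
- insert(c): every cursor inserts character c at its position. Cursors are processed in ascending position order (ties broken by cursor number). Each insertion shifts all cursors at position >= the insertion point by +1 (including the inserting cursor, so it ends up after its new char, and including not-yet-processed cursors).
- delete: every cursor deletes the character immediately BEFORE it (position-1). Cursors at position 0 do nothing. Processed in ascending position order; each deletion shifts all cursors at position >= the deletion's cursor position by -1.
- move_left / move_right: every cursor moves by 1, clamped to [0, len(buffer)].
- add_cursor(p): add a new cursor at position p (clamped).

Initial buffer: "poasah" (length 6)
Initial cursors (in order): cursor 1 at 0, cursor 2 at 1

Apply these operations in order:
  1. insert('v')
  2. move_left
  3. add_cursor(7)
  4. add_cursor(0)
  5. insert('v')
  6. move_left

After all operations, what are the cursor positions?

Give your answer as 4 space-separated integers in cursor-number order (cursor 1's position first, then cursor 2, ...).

After op 1 (insert('v')): buffer="vpvoasah" (len 8), cursors c1@1 c2@3, authorship 1.2.....
After op 2 (move_left): buffer="vpvoasah" (len 8), cursors c1@0 c2@2, authorship 1.2.....
After op 3 (add_cursor(7)): buffer="vpvoasah" (len 8), cursors c1@0 c2@2 c3@7, authorship 1.2.....
After op 4 (add_cursor(0)): buffer="vpvoasah" (len 8), cursors c1@0 c4@0 c2@2 c3@7, authorship 1.2.....
After op 5 (insert('v')): buffer="vvvpvvoasavh" (len 12), cursors c1@2 c4@2 c2@5 c3@11, authorship 141.22....3.
After op 6 (move_left): buffer="vvvpvvoasavh" (len 12), cursors c1@1 c4@1 c2@4 c3@10, authorship 141.22....3.

Answer: 1 4 10 1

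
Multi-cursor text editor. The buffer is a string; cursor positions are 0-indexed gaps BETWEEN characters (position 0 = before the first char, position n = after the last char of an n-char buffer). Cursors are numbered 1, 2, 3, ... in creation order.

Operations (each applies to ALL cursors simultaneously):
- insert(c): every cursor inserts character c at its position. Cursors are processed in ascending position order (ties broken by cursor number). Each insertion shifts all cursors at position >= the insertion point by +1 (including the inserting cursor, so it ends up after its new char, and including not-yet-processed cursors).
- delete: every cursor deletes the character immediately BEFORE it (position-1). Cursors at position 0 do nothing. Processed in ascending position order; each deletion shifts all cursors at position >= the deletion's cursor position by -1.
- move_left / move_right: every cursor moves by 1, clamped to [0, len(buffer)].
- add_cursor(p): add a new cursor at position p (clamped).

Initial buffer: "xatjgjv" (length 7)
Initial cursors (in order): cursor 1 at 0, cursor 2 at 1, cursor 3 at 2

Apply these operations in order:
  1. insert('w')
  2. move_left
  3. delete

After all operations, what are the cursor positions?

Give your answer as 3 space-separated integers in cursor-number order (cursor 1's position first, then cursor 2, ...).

After op 1 (insert('w')): buffer="wxwawtjgjv" (len 10), cursors c1@1 c2@3 c3@5, authorship 1.2.3.....
After op 2 (move_left): buffer="wxwawtjgjv" (len 10), cursors c1@0 c2@2 c3@4, authorship 1.2.3.....
After op 3 (delete): buffer="wwwtjgjv" (len 8), cursors c1@0 c2@1 c3@2, authorship 123.....

Answer: 0 1 2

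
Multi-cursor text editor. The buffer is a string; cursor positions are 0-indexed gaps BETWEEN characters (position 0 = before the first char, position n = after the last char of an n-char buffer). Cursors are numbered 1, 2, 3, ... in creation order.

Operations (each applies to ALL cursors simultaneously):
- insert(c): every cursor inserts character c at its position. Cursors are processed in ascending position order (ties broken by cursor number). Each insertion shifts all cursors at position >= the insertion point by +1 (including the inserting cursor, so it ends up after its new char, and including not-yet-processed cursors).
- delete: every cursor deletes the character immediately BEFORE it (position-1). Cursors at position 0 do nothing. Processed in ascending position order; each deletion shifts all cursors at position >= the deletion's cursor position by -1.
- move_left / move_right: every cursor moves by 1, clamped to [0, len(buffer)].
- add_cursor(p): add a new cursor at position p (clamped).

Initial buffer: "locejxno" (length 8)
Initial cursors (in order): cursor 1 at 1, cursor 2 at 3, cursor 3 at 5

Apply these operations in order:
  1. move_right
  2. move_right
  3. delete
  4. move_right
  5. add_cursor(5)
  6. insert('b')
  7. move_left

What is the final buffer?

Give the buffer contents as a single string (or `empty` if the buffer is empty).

After op 1 (move_right): buffer="locejxno" (len 8), cursors c1@2 c2@4 c3@6, authorship ........
After op 2 (move_right): buffer="locejxno" (len 8), cursors c1@3 c2@5 c3@7, authorship ........
After op 3 (delete): buffer="loexo" (len 5), cursors c1@2 c2@3 c3@4, authorship .....
After op 4 (move_right): buffer="loexo" (len 5), cursors c1@3 c2@4 c3@5, authorship .....
After op 5 (add_cursor(5)): buffer="loexo" (len 5), cursors c1@3 c2@4 c3@5 c4@5, authorship .....
After op 6 (insert('b')): buffer="loebxbobb" (len 9), cursors c1@4 c2@6 c3@9 c4@9, authorship ...1.2.34
After op 7 (move_left): buffer="loebxbobb" (len 9), cursors c1@3 c2@5 c3@8 c4@8, authorship ...1.2.34

Answer: loebxbobb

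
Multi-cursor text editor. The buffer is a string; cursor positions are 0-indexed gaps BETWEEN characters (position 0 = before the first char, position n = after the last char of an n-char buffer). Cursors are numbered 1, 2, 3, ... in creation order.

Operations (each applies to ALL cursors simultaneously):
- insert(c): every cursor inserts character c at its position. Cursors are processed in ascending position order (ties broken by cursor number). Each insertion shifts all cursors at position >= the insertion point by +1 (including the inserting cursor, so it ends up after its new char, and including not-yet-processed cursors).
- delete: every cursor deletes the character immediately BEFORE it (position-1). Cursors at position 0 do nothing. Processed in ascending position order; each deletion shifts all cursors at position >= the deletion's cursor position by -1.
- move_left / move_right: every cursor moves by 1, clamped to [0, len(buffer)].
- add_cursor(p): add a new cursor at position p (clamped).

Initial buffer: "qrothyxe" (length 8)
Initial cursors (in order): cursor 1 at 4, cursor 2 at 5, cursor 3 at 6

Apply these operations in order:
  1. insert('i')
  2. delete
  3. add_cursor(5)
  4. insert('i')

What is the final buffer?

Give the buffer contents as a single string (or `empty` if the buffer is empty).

Answer: qrotihiiyixe

Derivation:
After op 1 (insert('i')): buffer="qrotihiyixe" (len 11), cursors c1@5 c2@7 c3@9, authorship ....1.2.3..
After op 2 (delete): buffer="qrothyxe" (len 8), cursors c1@4 c2@5 c3@6, authorship ........
After op 3 (add_cursor(5)): buffer="qrothyxe" (len 8), cursors c1@4 c2@5 c4@5 c3@6, authorship ........
After op 4 (insert('i')): buffer="qrotihiiyixe" (len 12), cursors c1@5 c2@8 c4@8 c3@10, authorship ....1.24.3..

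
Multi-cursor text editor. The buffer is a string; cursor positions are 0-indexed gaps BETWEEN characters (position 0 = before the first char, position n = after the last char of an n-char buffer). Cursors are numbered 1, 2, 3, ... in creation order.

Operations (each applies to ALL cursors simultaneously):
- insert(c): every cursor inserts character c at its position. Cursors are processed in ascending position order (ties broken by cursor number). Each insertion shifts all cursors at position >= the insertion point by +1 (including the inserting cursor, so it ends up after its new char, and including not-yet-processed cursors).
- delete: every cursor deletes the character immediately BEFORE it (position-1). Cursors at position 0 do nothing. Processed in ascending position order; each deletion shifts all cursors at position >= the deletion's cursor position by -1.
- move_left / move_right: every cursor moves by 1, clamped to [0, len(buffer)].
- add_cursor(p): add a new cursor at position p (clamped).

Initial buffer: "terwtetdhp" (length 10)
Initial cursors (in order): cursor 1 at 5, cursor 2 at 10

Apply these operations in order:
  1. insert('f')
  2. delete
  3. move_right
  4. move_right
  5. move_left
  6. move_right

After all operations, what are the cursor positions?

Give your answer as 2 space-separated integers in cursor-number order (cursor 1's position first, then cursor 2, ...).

After op 1 (insert('f')): buffer="terwtfetdhpf" (len 12), cursors c1@6 c2@12, authorship .....1.....2
After op 2 (delete): buffer="terwtetdhp" (len 10), cursors c1@5 c2@10, authorship ..........
After op 3 (move_right): buffer="terwtetdhp" (len 10), cursors c1@6 c2@10, authorship ..........
After op 4 (move_right): buffer="terwtetdhp" (len 10), cursors c1@7 c2@10, authorship ..........
After op 5 (move_left): buffer="terwtetdhp" (len 10), cursors c1@6 c2@9, authorship ..........
After op 6 (move_right): buffer="terwtetdhp" (len 10), cursors c1@7 c2@10, authorship ..........

Answer: 7 10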